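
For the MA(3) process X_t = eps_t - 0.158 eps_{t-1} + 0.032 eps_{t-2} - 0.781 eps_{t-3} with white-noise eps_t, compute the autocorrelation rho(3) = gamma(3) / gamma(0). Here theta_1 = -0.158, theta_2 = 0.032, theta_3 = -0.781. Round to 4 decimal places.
\rho(3) = -0.4774

For an MA(q) process with theta_0 = 1, the autocovariance is
  gamma(k) = sigma^2 * sum_{i=0..q-k} theta_i * theta_{i+k},
and rho(k) = gamma(k) / gamma(0). Sigma^2 cancels.
  numerator   = (1)*(-0.781) = -0.781.
  denominator = (1)^2 + (-0.158)^2 + (0.032)^2 + (-0.781)^2 = 1.635949.
  rho(3) = -0.781 / 1.635949 = -0.4774.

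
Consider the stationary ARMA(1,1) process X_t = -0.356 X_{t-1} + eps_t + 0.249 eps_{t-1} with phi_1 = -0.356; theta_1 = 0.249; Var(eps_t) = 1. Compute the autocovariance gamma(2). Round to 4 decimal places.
\gamma(2) = 0.0398

Multiply the model equation by X_{t-k} and take expectations. With theta_0 = psi_0 = 1 and psi_j the MA(infinity) weights, this gives
  gamma(k) - sum_i phi_i gamma(k-i) = c_k,
  c_k = sigma^2 * sum_{j=k..q} theta_j psi_{j-k}   (c_k = 0 for k > q),
using gamma(-m) = gamma(m).
psi-weights needed (psi_j = theta_j + sum_i phi_i psi_{j-i}):
  psi_1 = theta_1 + phi_1 = 0.249 + (-0.356) = -0.107
Right-hand sides:
  c_0 = sigma^2 (1 + theta_1 psi_1) = 1 * (1 + (0.249)(-0.107)) = 1 * 0.973357 = 0.973357
  c_1 = sigma^2 theta_1 = 1 * (0.249) = 0.249
  c_2 = 0
Equations for k = 0 and k = 1 (AR order 1):
  gamma(0) = phi_1 gamma(1) + c_0
  gamma(1) = phi_1 gamma(0) + c_1
Substituting the second into the first: gamma(0) (1 - phi_1^2) = c_0 + phi_1 c_1, so
  gamma(0) = (c_0 + phi_1 c_1) / (1 - phi_1^2) = (0.973357 + (-0.356)(0.249)) / (1 - (-0.356)^2) = 0.884713 / 0.873264 = 1.013111.
  gamma(1) = phi_1 gamma(0) + c_1 = (-0.356)(1.013111) + (0.249) = -0.111667.
For k = 2 (> q): gamma(2) = phi_1 gamma(1) = (-0.356)(-0.111667) = 0.039754.
Therefore gamma(2) = 0.0398 (to 4 decimal places).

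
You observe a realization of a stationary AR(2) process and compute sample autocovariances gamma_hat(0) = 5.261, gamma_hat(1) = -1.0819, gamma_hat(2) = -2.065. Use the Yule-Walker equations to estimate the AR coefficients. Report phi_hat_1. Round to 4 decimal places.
\hat\phi_{1} = -0.2990

The Yule-Walker equations for an AR(p) process read, in matrix form,
  Gamma_p phi = r_p,   with   (Gamma_p)_{ij} = gamma(|i - j|),
                       (r_p)_i = gamma(i),   i,j = 1..p.
Substitute the sample gammas (Toeplitz matrix and right-hand side of size 2):
  Gamma_p = [[5.261, -1.0819], [-1.0819, 5.261]]
  r_p     = [-1.0819, -2.065]
Written out:
  5.261 phi_1 - 1.0819 phi_2 = -1.0819
  -1.0819 phi_1 + 5.261 phi_2 = -2.065
Solve by Cramer's rule:
  det = gamma(0)^2 - gamma(1)^2 = (5.261)^2 - (-1.0819)^2 = 27.678121 - 1.17050761 = 26.50761339
  phi_hat_1 = [gamma(1) gamma(0) - gamma(1) gamma(2)] / det = [(-1.0819)(5.261) - (-1.0819)(-2.065)] / 26.50761339 = -7.9259994 / 26.50761339 = -0.299
  phi_hat_2 = [gamma(0) gamma(2) - gamma(1)^2] / det = [(5.261)(-2.065) - (-1.0819)^2] / 26.50761339 = -12.03447261 / 26.50761339 = -0.454
So phi_hat = [-0.2990, -0.4540].
Therefore phi_hat_1 = -0.2990.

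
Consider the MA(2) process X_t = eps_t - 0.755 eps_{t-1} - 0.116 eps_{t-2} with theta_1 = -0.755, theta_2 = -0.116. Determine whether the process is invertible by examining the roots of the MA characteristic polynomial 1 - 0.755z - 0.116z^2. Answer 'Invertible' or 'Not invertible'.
\text{Invertible}

The MA(q) characteristic polynomial is P(z) = 1 - 0.755z - 0.116z^2.
Invertibility requires all roots to lie outside the unit circle, i.e. |z| > 1 for every root.
Set 1 + (-0.755) z + (-0.116) z^2 = 0, i.e. a z^2 + b z + c = 0 with a = -0.116, b = -0.755, c = 1.
Discriminant D = b^2 - 4ac = (-0.755)^2 - 4*(-0.116)*1 = 0.570025 - (-0.464) = 1.034025.
D >= 0, so the roots are real: z = (-b +/- sqrt(D)) / (2a) = (0.755 +/- 1.01687) / (-0.232).
  z_1 = (0.755 + 1.01687) / (-0.232) = -7.6374,   |z_1| = 7.6374.
  z_2 = (0.755 - 1.01687) / (-0.232) = 1.1288,   |z_2| = 1.1288.
Moduli of all roots: 7.6374, 1.1288.
All moduli strictly greater than 1? Yes.
Verdict: Invertible.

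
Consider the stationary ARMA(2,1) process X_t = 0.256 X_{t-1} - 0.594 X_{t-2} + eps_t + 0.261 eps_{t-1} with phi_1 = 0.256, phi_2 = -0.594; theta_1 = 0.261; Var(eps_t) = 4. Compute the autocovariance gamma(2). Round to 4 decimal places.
\gamma(2) = -3.8731

Multiply the model equation by X_{t-k} and take expectations. With theta_0 = psi_0 = 1 and psi_j the MA(infinity) weights, this gives
  gamma(k) - sum_i phi_i gamma(k-i) = c_k,
  c_k = sigma^2 * sum_{j=k..q} theta_j psi_{j-k}   (c_k = 0 for k > q),
using gamma(-m) = gamma(m).
psi-weights needed (psi_j = theta_j + sum_i phi_i psi_{j-i}):
  psi_1 = theta_1 + phi_1 = 0.261 + (0.256) = 0.517
Right-hand sides:
  c_0 = sigma^2 (1 + theta_1 psi_1) = 4 * (1 + (0.261)(0.517)) = 4 * 1.134937 = 4.539748
  c_1 = sigma^2 theta_1 = 4 * (0.261) = 1.044
  c_2 = 0
Equations for k = 0, 1, 2 (AR order 2, c_2 = 0):
  (E0) gamma(0) = phi_1 gamma(1) + phi_2 gamma(2) + c_0
  (E1) gamma(1) = phi_1 gamma(0) + phi_2 gamma(1) + c_1
  (E2) gamma(2) = phi_1 gamma(1) + phi_2 gamma(0)
From (E1): gamma(1) = A gamma(0) + B with
  A = phi_1 / (1 - phi_2) = 0.256 / 1.594 = 0.160602,   B = c_1 / (1 - phi_2) = 1.044 / 1.594 = 0.654956.
Insert (E2) into (E0): gamma(0) (1 - phi_2^2) = phi_1 (1 + phi_2) gamma(1) + c_0.
  phi_1 (1 + phi_2) = (0.256)(0.406) = 0.103936,   1 - phi_2^2 = 0.647164.
Replace gamma(1) by A gamma(0) + B and collect gamma(0):
  gamma(0) [0.647164 - (0.103936)(0.160602)] = (0.103936)(0.654956) + 4.539748
  gamma(0) * 0.630472 = 4.607822
  gamma(0) = 4.607822 / 0.630472 = 7.308531.
  gamma(1) = A gamma(0) + B = (0.160602)(7.308531) + (0.654956) = 1.828723.
  gamma(2) = phi_1 gamma(1) + phi_2 gamma(0) = (0.256)(1.828723) + (-0.594)(7.308531) = -3.873114.
Therefore gamma(2) = -3.8731 (to 4 decimal places).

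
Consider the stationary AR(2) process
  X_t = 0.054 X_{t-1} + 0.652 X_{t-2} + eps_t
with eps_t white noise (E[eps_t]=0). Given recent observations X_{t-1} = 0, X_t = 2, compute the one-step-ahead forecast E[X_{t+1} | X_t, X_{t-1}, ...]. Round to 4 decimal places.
E[X_{t+1} \mid \mathcal F_t] = 0.1080

For an AR(p) model X_t = c + sum_i phi_i X_{t-i} + eps_t, the
one-step-ahead conditional mean is
  E[X_{t+1} | X_t, ...] = c + sum_i phi_i X_{t+1-i}.
Substitute known values:
  E[X_{t+1} | ...] = (0.054) * (2) + (0.652) * (0)
                   = 0.1080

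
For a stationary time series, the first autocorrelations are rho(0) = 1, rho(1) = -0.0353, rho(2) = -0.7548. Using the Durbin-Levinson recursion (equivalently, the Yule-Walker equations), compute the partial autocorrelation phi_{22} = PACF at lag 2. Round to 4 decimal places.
\phi_{22} = -0.7570

The PACF at lag k is phi_{kk}, the last component of the solution
to the Yule-Walker system G_k phi = r_k where
  (G_k)_{ij} = rho(|i - j|), (r_k)_i = rho(i), i,j = 1..k.
Equivalently, Durbin-Levinson gives phi_{kk} iteratively:
  phi_{11} = rho(1)
  phi_{kk} = [rho(k) - sum_{j=1..k-1} phi_{k-1,j} rho(k-j)]
            / [1 - sum_{j=1..k-1} phi_{k-1,j} rho(j)],
  phi_{k,j} = phi_{k-1,j} - phi_{kk} phi_{k-1,k-j},  j = 1..k-1.
Step k = 1:
  phi_11 = rho(1) = -0.0353.
Step k = 2:
  phi_22 = [rho(2) - phi_11 rho(1)] / [1 - phi_11 rho(1)] = [-0.7548 - (-0.0353)(-0.0353)] / [1 - (-0.0353)(-0.0353)]
         = -0.75604609 / 0.99875391 = -0.757.
Therefore phi_{22} = -0.7570.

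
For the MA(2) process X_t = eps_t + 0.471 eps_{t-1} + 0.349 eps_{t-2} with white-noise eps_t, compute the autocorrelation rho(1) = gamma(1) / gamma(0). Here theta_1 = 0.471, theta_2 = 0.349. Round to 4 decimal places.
\rho(1) = 0.4729

For an MA(q) process with theta_0 = 1, the autocovariance is
  gamma(k) = sigma^2 * sum_{i=0..q-k} theta_i * theta_{i+k},
and rho(k) = gamma(k) / gamma(0). Sigma^2 cancels.
  numerator   = (1)*(0.471) + (0.471)*(0.349) = 0.635379.
  denominator = (1)^2 + (0.471)^2 + (0.349)^2 = 1.343642.
  rho(1) = 0.635379 / 1.343642 = 0.4729.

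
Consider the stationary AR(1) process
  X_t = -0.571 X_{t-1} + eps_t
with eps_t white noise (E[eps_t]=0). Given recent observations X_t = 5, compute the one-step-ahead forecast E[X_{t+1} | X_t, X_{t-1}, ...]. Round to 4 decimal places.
E[X_{t+1} \mid \mathcal F_t] = -2.8550

For an AR(p) model X_t = c + sum_i phi_i X_{t-i} + eps_t, the
one-step-ahead conditional mean is
  E[X_{t+1} | X_t, ...] = c + sum_i phi_i X_{t+1-i}.
Substitute known values:
  E[X_{t+1} | ...] = (-0.571) * (5)
                   = -2.8550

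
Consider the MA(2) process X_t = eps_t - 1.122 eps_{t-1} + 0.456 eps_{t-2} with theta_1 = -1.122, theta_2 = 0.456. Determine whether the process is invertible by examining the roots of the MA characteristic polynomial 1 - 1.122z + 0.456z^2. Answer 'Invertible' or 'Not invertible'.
\text{Invertible}

The MA(q) characteristic polynomial is P(z) = 1 - 1.122z + 0.456z^2.
Invertibility requires all roots to lie outside the unit circle, i.e. |z| > 1 for every root.
Set 1 + (-1.122) z + (0.456) z^2 = 0, i.e. a z^2 + b z + c = 0 with a = 0.456, b = -1.122, c = 1.
Discriminant D = b^2 - 4ac = (-1.122)^2 - 4*(0.456)*1 = 1.258884 - (1.824) = -0.565116.
D < 0, so the roots are the complex-conjugate pair z = (-b +/- i sqrt(-D)) / (2a) = 1.2303 +/- 0.8243i.
For a conjugate pair |z|^2 = z * conj(z) = (product of roots) = c/a = 1/(0.456) = 2.192982, so |z| = sqrt(2.192982) = 1.4809 for both roots.
Moduli of all roots: 1.4809, 1.4809.
All moduli strictly greater than 1? Yes.
Verdict: Invertible.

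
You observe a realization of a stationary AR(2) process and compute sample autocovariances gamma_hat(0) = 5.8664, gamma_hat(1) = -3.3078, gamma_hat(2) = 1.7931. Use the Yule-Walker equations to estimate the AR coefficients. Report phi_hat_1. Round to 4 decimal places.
\hat\phi_{1} = -0.5740

The Yule-Walker equations for an AR(p) process read, in matrix form,
  Gamma_p phi = r_p,   with   (Gamma_p)_{ij} = gamma(|i - j|),
                       (r_p)_i = gamma(i),   i,j = 1..p.
Substitute the sample gammas (Toeplitz matrix and right-hand side of size 2):
  Gamma_p = [[5.8664, -3.3078], [-3.3078, 5.8664]]
  r_p     = [-3.3078, 1.7931]
Written out:
  5.8664 phi_1 - 3.3078 phi_2 = -3.3078
  -3.3078 phi_1 + 5.8664 phi_2 = 1.7931
Solve by Cramer's rule:
  det = gamma(0)^2 - gamma(1)^2 = (5.8664)^2 - (-3.3078)^2 = 34.41464896 - 10.94154084 = 23.47310812
  phi_hat_1 = [gamma(1) gamma(0) - gamma(1) gamma(2)] / det = [(-3.3078)(5.8664) - (-3.3078)(1.7931)] / 23.47310812 = -13.47366174 / 23.47310812 = -0.574
  phi_hat_2 = [gamma(0) gamma(2) - gamma(1)^2] / det = [(5.8664)(1.7931) - (-3.3078)^2] / 23.47310812 = -0.422499 / 23.47310812 = -0.018
So phi_hat = [-0.5740, -0.0180].
Therefore phi_hat_1 = -0.5740.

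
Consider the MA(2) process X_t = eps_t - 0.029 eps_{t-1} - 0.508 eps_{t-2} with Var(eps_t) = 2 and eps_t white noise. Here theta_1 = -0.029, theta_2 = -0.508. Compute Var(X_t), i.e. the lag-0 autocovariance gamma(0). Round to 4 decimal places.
\gamma(0) = 2.5178

For an MA(q) process X_t = eps_t + sum_i theta_i eps_{t-i} with
Var(eps_t) = sigma^2, the variance is
  gamma(0) = sigma^2 * (1 + sum_i theta_i^2).
  sum_i theta_i^2 = (-0.029)^2 + (-0.508)^2 = 0.000841 + 0.258064 = 0.258905.
  gamma(0) = 2 * (1 + 0.258905) = 2 * 1.258905 = 2.51781, which rounds to 2.5178.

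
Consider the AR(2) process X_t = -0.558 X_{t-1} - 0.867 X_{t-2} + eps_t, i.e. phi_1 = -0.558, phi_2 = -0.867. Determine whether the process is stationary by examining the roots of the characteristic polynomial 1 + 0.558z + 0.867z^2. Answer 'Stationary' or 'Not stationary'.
\text{Stationary}

The AR(p) characteristic polynomial is P(z) = 1 + 0.558z + 0.867z^2.
Stationarity requires all roots to lie outside the unit circle, i.e. |z| > 1 for every root.
Set 1 + (0.558) z + (0.867) z^2 = 0, i.e. a z^2 + b z + c = 0 with a = 0.867, b = 0.558, c = 1.
Discriminant D = b^2 - 4ac = (0.558)^2 - 4*(0.867)*1 = 0.311364 - (3.468) = -3.156636.
D < 0, so the roots are the complex-conjugate pair z = (-b +/- i sqrt(-D)) / (2a) = -0.3218 +/- 1.0246i.
For a conjugate pair |z|^2 = z * conj(z) = (product of roots) = c/a = 1/(0.867) = 1.153403, so |z| = sqrt(1.153403) = 1.074 for both roots.
Moduli of all roots: 1.0740, 1.0740.
All moduli strictly greater than 1? Yes.
Verdict: Stationary.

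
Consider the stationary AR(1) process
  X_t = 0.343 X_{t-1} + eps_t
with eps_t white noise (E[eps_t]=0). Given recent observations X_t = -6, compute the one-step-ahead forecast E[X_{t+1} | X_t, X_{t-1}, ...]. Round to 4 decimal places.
E[X_{t+1} \mid \mathcal F_t] = -2.0580

For an AR(p) model X_t = c + sum_i phi_i X_{t-i} + eps_t, the
one-step-ahead conditional mean is
  E[X_{t+1} | X_t, ...] = c + sum_i phi_i X_{t+1-i}.
Substitute known values:
  E[X_{t+1} | ...] = (0.343) * (-6)
                   = -2.0580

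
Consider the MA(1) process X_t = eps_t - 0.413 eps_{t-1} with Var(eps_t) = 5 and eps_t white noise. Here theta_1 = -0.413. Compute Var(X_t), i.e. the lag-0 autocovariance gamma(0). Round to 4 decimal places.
\gamma(0) = 5.8528

For an MA(q) process X_t = eps_t + sum_i theta_i eps_{t-i} with
Var(eps_t) = sigma^2, the variance is
  gamma(0) = sigma^2 * (1 + sum_i theta_i^2).
  sum_i theta_i^2 = (-0.413)^2 = 0.170569.
  gamma(0) = 5 * (1 + 0.170569) = 5 * 1.170569 = 5.852845, which rounds to 5.8528.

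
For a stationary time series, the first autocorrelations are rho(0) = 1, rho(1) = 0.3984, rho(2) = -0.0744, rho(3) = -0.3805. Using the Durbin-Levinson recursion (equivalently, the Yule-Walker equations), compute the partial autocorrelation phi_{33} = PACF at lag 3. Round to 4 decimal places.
\phi_{33} = -0.2990

The PACF at lag k is phi_{kk}, the last component of the solution
to the Yule-Walker system G_k phi = r_k where
  (G_k)_{ij} = rho(|i - j|), (r_k)_i = rho(i), i,j = 1..k.
Equivalently, Durbin-Levinson gives phi_{kk} iteratively:
  phi_{11} = rho(1)
  phi_{kk} = [rho(k) - sum_{j=1..k-1} phi_{k-1,j} rho(k-j)]
            / [1 - sum_{j=1..k-1} phi_{k-1,j} rho(j)],
  phi_{k,j} = phi_{k-1,j} - phi_{kk} phi_{k-1,k-j},  j = 1..k-1.
Step k = 1:
  phi_11 = rho(1) = 0.3984.
Step k = 2:
  phi_22 = [rho(2) - phi_11 rho(1)] / [1 - phi_11 rho(1)] = [-0.0744 - (0.3984)(0.3984)] / [1 - (0.3984)(0.3984)]
         = -0.23312256 / 0.84127744 = -0.277105.
  Update: phi_21 = phi_11 - phi_22 phi_11 = 0.3984 - (-0.277105)(0.3984) = 0.508799.
Step k = 3:
  phi_33 = [rho(3) - phi_21 rho(2) - phi_22 rho(1)] / [1 - phi_21 rho(1) - phi_22 rho(2)]
    numerator   = -0.3805 - (0.508799)(-0.0744) - (-0.277105)(0.3984) = -0.23224656
    denominator = 1 - (0.508799)(0.3984) - (-0.277105)(-0.0744) = 0.77667791
  phi_33 = -0.23224656 / 0.77667791 = -0.299.
Therefore phi_{33} = -0.2990.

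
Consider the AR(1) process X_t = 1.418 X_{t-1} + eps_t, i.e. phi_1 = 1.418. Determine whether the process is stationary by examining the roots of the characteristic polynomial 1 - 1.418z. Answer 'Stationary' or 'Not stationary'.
\text{Not stationary}

The AR(p) characteristic polynomial is P(z) = 1 - 1.418z.
Stationarity requires all roots to lie outside the unit circle, i.e. |z| > 1 for every root.
This is linear in z: 1 + (-1.418) z = 0  =>  z = -1/(-1.418) = 0.705219,  |z| = 0.705219.
Moduli of all roots: 0.7052.
All moduli strictly greater than 1? No.
Verdict: Not stationary.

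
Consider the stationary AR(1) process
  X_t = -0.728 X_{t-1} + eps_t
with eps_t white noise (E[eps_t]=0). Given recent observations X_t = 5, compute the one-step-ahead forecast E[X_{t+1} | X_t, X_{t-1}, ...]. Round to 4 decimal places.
E[X_{t+1} \mid \mathcal F_t] = -3.6400

For an AR(p) model X_t = c + sum_i phi_i X_{t-i} + eps_t, the
one-step-ahead conditional mean is
  E[X_{t+1} | X_t, ...] = c + sum_i phi_i X_{t+1-i}.
Substitute known values:
  E[X_{t+1} | ...] = (-0.728) * (5)
                   = -3.6400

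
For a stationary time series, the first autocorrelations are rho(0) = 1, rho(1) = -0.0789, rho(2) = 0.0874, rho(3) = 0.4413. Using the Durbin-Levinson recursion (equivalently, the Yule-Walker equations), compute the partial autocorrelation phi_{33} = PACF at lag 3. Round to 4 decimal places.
\phi_{33} = 0.4600

The PACF at lag k is phi_{kk}, the last component of the solution
to the Yule-Walker system G_k phi = r_k where
  (G_k)_{ij} = rho(|i - j|), (r_k)_i = rho(i), i,j = 1..k.
Equivalently, Durbin-Levinson gives phi_{kk} iteratively:
  phi_{11} = rho(1)
  phi_{kk} = [rho(k) - sum_{j=1..k-1} phi_{k-1,j} rho(k-j)]
            / [1 - sum_{j=1..k-1} phi_{k-1,j} rho(j)],
  phi_{k,j} = phi_{k-1,j} - phi_{kk} phi_{k-1,k-j},  j = 1..k-1.
Step k = 1:
  phi_11 = rho(1) = -0.0789.
Step k = 2:
  phi_22 = [rho(2) - phi_11 rho(1)] / [1 - phi_11 rho(1)] = [0.0874 - (-0.0789)(-0.0789)] / [1 - (-0.0789)(-0.0789)]
         = 0.08117479 / 0.99377479 = 0.081683.
  Update: phi_21 = phi_11 - phi_22 phi_11 = -0.0789 - (0.081683)(-0.0789) = -0.072455.
Step k = 3:
  phi_33 = [rho(3) - phi_21 rho(2) - phi_22 rho(1)] / [1 - phi_21 rho(1) - phi_22 rho(2)]
    numerator   = 0.4413 - (-0.072455)(0.0874) - (0.081683)(-0.0789) = 0.45407739
    denominator = 1 - (-0.072455)(-0.0789) - (0.081683)(0.0874) = 0.98714417
  phi_33 = 0.45407739 / 0.98714417 = 0.46.
Therefore phi_{33} = 0.4600.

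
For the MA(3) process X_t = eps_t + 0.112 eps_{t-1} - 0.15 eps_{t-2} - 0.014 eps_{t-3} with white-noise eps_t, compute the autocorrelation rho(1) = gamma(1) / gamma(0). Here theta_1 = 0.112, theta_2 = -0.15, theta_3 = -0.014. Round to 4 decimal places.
\rho(1) = 0.0940

For an MA(q) process with theta_0 = 1, the autocovariance is
  gamma(k) = sigma^2 * sum_{i=0..q-k} theta_i * theta_{i+k},
and rho(k) = gamma(k) / gamma(0). Sigma^2 cancels.
  numerator   = (1)*(0.112) + (0.112)*(-0.15) + (-0.15)*(-0.014) = 0.0973.
  denominator = (1)^2 + (0.112)^2 + (-0.15)^2 + (-0.014)^2 = 1.03524.
  rho(1) = 0.0973 / 1.03524 = 0.0940.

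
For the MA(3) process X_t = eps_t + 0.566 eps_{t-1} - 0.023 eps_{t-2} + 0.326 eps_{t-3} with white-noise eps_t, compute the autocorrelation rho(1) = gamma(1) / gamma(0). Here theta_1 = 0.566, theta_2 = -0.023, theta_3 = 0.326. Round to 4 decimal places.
\rho(1) = 0.3822

For an MA(q) process with theta_0 = 1, the autocovariance is
  gamma(k) = sigma^2 * sum_{i=0..q-k} theta_i * theta_{i+k},
and rho(k) = gamma(k) / gamma(0). Sigma^2 cancels.
  numerator   = (1)*(0.566) + (0.566)*(-0.023) + (-0.023)*(0.326) = 0.545484.
  denominator = (1)^2 + (0.566)^2 + (-0.023)^2 + (0.326)^2 = 1.427161.
  rho(1) = 0.545484 / 1.427161 = 0.3822.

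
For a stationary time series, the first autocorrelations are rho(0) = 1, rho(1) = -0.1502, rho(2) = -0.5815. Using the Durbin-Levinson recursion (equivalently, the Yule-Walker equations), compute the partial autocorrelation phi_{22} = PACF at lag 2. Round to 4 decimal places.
\phi_{22} = -0.6180

The PACF at lag k is phi_{kk}, the last component of the solution
to the Yule-Walker system G_k phi = r_k where
  (G_k)_{ij} = rho(|i - j|), (r_k)_i = rho(i), i,j = 1..k.
Equivalently, Durbin-Levinson gives phi_{kk} iteratively:
  phi_{11} = rho(1)
  phi_{kk} = [rho(k) - sum_{j=1..k-1} phi_{k-1,j} rho(k-j)]
            / [1 - sum_{j=1..k-1} phi_{k-1,j} rho(j)],
  phi_{k,j} = phi_{k-1,j} - phi_{kk} phi_{k-1,k-j},  j = 1..k-1.
Step k = 1:
  phi_11 = rho(1) = -0.1502.
Step k = 2:
  phi_22 = [rho(2) - phi_11 rho(1)] / [1 - phi_11 rho(1)] = [-0.5815 - (-0.1502)(-0.1502)] / [1 - (-0.1502)(-0.1502)]
         = -0.60406004 / 0.97743996 = -0.618.
Therefore phi_{22} = -0.6180.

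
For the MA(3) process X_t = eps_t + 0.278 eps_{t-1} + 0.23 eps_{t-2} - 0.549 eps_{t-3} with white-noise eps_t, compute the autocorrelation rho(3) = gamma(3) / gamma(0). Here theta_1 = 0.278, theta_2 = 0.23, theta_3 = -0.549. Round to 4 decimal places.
\rho(3) = -0.3835

For an MA(q) process with theta_0 = 1, the autocovariance is
  gamma(k) = sigma^2 * sum_{i=0..q-k} theta_i * theta_{i+k},
and rho(k) = gamma(k) / gamma(0). Sigma^2 cancels.
  numerator   = (1)*(-0.549) = -0.549.
  denominator = (1)^2 + (0.278)^2 + (0.23)^2 + (-0.549)^2 = 1.431585.
  rho(3) = -0.549 / 1.431585 = -0.3835.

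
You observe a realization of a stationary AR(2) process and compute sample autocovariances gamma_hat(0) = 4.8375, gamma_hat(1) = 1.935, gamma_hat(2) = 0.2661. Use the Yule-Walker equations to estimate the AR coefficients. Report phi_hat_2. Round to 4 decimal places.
\hat\phi_{2} = -0.1250

The Yule-Walker equations for an AR(p) process read, in matrix form,
  Gamma_p phi = r_p,   with   (Gamma_p)_{ij} = gamma(|i - j|),
                       (r_p)_i = gamma(i),   i,j = 1..p.
Substitute the sample gammas (Toeplitz matrix and right-hand side of size 2):
  Gamma_p = [[4.8375, 1.935], [1.935, 4.8375]]
  r_p     = [1.935, 0.2661]
Written out:
  4.8375 phi_1 + 1.935 phi_2 = 1.935
  1.935 phi_1 + 4.8375 phi_2 = 0.2661
Solve by Cramer's rule:
  det = gamma(0)^2 - gamma(1)^2 = (4.8375)^2 - (1.935)^2 = 23.40140625 - 3.744225 = 19.65718125
  phi_hat_1 = [gamma(1) gamma(0) - gamma(1) gamma(2)] / det = [(1.935)(4.8375) - (1.935)(0.2661)] / 19.65718125 = 8.845659 / 19.65718125 = 0.45
  phi_hat_2 = [gamma(0) gamma(2) - gamma(1)^2] / det = [(4.8375)(0.2661) - (1.935)^2] / 19.65718125 = -2.45696625 / 19.65718125 = -0.125
So phi_hat = [0.4500, -0.1250].
Therefore phi_hat_2 = -0.1250.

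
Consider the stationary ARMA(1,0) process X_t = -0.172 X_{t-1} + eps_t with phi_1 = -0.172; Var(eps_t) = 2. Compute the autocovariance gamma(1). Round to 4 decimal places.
\gamma(1) = -0.3545

Multiply the model equation by X_{t-k} and take expectations. With theta_0 = psi_0 = 1 and psi_j the MA(infinity) weights, this gives
  gamma(k) - sum_i phi_i gamma(k-i) = c_k,
  c_k = sigma^2 * sum_{j=k..q} theta_j psi_{j-k}   (c_k = 0 for k > q),
using gamma(-m) = gamma(m).
Pure AR (q = 0): c_0 = sigma^2 = 2, c_k = 0 for k >= 1.
Equations for k = 0 and k = 1 (AR order 1):
  gamma(0) = phi_1 gamma(1) + c_0
  gamma(1) = phi_1 gamma(0) + c_1
Substituting the second into the first: gamma(0) (1 - phi_1^2) = c_0 + phi_1 c_1, so
  gamma(0) = c_0 / (1 - phi_1^2) = 2 / (1 - (-0.172)^2) = 2 / 0.970416 = 2.060972.
  gamma(1) = phi_1 gamma(0) = (-0.172)(2.060972) = -0.354487.
Therefore gamma(1) = -0.3545 (to 4 decimal places).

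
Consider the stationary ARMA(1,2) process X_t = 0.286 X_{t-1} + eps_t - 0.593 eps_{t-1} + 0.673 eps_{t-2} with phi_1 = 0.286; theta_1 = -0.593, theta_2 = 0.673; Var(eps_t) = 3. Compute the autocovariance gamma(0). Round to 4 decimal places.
\gamma(0) = 4.4016

Multiply the model equation by X_{t-k} and take expectations. With theta_0 = psi_0 = 1 and psi_j the MA(infinity) weights, this gives
  gamma(k) - sum_i phi_i gamma(k-i) = c_k,
  c_k = sigma^2 * sum_{j=k..q} theta_j psi_{j-k}   (c_k = 0 for k > q),
using gamma(-m) = gamma(m).
psi-weights needed (psi_j = theta_j + sum_i phi_i psi_{j-i}):
  psi_1 = theta_1 + phi_1 = -0.593 + (0.286) = -0.307
  psi_2 = theta_2 + phi_1 psi_1 = 0.673 + (0.286)(-0.307) = 0.585198
Right-hand sides:
  c_0 = sigma^2 (1 + theta_1 psi_1 + theta_2 psi_2) = 3 * (1 + (-0.593)(-0.307) + (0.673)(0.585198)) = 3 * 1.575889 = 4.727668
  c_1 = sigma^2 (theta_1 + theta_2 psi_1) = 3 * (-0.593 + (0.673)(-0.307)) = -2.398833
  c_2 = sigma^2 theta_2 = 3 * (0.673) = 2.019
Equations for k = 0 and k = 1 (AR order 1):
  gamma(0) = phi_1 gamma(1) + c_0
  gamma(1) = phi_1 gamma(0) + c_1
Substituting the second into the first: gamma(0) (1 - phi_1^2) = c_0 + phi_1 c_1, so
  gamma(0) = (c_0 + phi_1 c_1) / (1 - phi_1^2) = (4.727668 + (0.286)(-2.398833)) / (1 - (0.286)^2) = 4.041602 / 0.918204 = 4.401638.
Therefore gamma(0) = 4.4016 (to 4 decimal places).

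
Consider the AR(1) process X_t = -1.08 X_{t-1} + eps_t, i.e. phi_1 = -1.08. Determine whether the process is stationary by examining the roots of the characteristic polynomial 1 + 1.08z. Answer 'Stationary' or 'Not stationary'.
\text{Not stationary}

The AR(p) characteristic polynomial is P(z) = 1 + 1.08z.
Stationarity requires all roots to lie outside the unit circle, i.e. |z| > 1 for every root.
This is linear in z: 1 + (1.08) z = 0  =>  z = -1/(1.08) = -0.925926,  |z| = 0.925926.
Moduli of all roots: 0.9259.
All moduli strictly greater than 1? No.
Verdict: Not stationary.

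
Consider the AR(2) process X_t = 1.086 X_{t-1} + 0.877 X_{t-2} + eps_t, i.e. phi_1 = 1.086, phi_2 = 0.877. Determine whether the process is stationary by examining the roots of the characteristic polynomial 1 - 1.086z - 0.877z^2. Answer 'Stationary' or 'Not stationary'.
\text{Not stationary}

The AR(p) characteristic polynomial is P(z) = 1 - 1.086z - 0.877z^2.
Stationarity requires all roots to lie outside the unit circle, i.e. |z| > 1 for every root.
Set 1 + (-1.086) z + (-0.877) z^2 = 0, i.e. a z^2 + b z + c = 0 with a = -0.877, b = -1.086, c = 1.
Discriminant D = b^2 - 4ac = (-1.086)^2 - 4*(-0.877)*1 = 1.179396 - (-3.508) = 4.687396.
D >= 0, so the roots are real: z = (-b +/- sqrt(D)) / (2a) = (1.086 +/- 2.165039) / (-1.754).
  z_1 = (1.086 + 2.165039) / (-1.754) = -1.8535,   |z_1| = 1.8535.
  z_2 = (1.086 - 2.165039) / (-1.754) = 0.6152,   |z_2| = 0.6152.
Moduli of all roots: 1.8535, 0.6152.
All moduli strictly greater than 1? No.
Verdict: Not stationary.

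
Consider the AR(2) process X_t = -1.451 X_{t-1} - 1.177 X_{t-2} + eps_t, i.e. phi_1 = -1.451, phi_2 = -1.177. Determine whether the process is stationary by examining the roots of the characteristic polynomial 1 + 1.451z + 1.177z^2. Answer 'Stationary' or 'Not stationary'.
\text{Not stationary}

The AR(p) characteristic polynomial is P(z) = 1 + 1.451z + 1.177z^2.
Stationarity requires all roots to lie outside the unit circle, i.e. |z| > 1 for every root.
Set 1 + (1.451) z + (1.177) z^2 = 0, i.e. a z^2 + b z + c = 0 with a = 1.177, b = 1.451, c = 1.
Discriminant D = b^2 - 4ac = (1.451)^2 - 4*(1.177)*1 = 2.105401 - (4.708) = -2.602599.
D < 0, so the roots are the complex-conjugate pair z = (-b +/- i sqrt(-D)) / (2a) = -0.6164 +/- 0.6853i.
For a conjugate pair |z|^2 = z * conj(z) = (product of roots) = c/a = 1/(1.177) = 0.849618, so |z| = sqrt(0.849618) = 0.9217 for both roots.
Moduli of all roots: 0.9217, 0.9217.
All moduli strictly greater than 1? No.
Verdict: Not stationary.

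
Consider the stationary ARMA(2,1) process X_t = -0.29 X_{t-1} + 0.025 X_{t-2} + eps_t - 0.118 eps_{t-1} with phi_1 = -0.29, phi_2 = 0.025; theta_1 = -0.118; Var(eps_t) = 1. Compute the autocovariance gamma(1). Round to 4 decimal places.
\gamma(1) = -0.4750

Multiply the model equation by X_{t-k} and take expectations. With theta_0 = psi_0 = 1 and psi_j the MA(infinity) weights, this gives
  gamma(k) - sum_i phi_i gamma(k-i) = c_k,
  c_k = sigma^2 * sum_{j=k..q} theta_j psi_{j-k}   (c_k = 0 for k > q),
using gamma(-m) = gamma(m).
psi-weights needed (psi_j = theta_j + sum_i phi_i psi_{j-i}):
  psi_1 = theta_1 + phi_1 = -0.118 + (-0.29) = -0.408
Right-hand sides:
  c_0 = sigma^2 (1 + theta_1 psi_1) = 1 * (1 + (-0.118)(-0.408)) = 1 * 1.048144 = 1.048144
  c_1 = sigma^2 theta_1 = 1 * (-0.118) = -0.118
  c_2 = 0
Equations for k = 0, 1, 2 (AR order 2, c_2 = 0):
  (E0) gamma(0) = phi_1 gamma(1) + phi_2 gamma(2) + c_0
  (E1) gamma(1) = phi_1 gamma(0) + phi_2 gamma(1) + c_1
  (E2) gamma(2) = phi_1 gamma(1) + phi_2 gamma(0)
From (E1): gamma(1) = A gamma(0) + B with
  A = phi_1 / (1 - phi_2) = -0.29 / 0.975 = -0.297436,   B = c_1 / (1 - phi_2) = -0.118 / 0.975 = -0.121026.
Insert (E2) into (E0): gamma(0) (1 - phi_2^2) = phi_1 (1 + phi_2) gamma(1) + c_0.
  phi_1 (1 + phi_2) = (-0.29)(1.025) = -0.29725,   1 - phi_2^2 = 0.999375.
Replace gamma(1) by A gamma(0) + B and collect gamma(0):
  gamma(0) [0.999375 - (-0.29725)(-0.297436)] = (-0.29725)(-0.121026) + 1.048144
  gamma(0) * 0.910962 = 1.084119
  gamma(0) = 1.084119 / 0.910962 = 1.190081.
  gamma(1) = A gamma(0) + B = (-0.297436)(1.190081) + (-0.121026) = -0.474998.
Therefore gamma(1) = -0.4750 (to 4 decimal places).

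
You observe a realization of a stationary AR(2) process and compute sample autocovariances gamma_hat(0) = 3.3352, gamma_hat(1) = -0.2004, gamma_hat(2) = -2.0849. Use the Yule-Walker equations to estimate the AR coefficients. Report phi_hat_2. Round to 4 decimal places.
\hat\phi_{2} = -0.6310

The Yule-Walker equations for an AR(p) process read, in matrix form,
  Gamma_p phi = r_p,   with   (Gamma_p)_{ij} = gamma(|i - j|),
                       (r_p)_i = gamma(i),   i,j = 1..p.
Substitute the sample gammas (Toeplitz matrix and right-hand side of size 2):
  Gamma_p = [[3.3352, -0.2004], [-0.2004, 3.3352]]
  r_p     = [-0.2004, -2.0849]
Written out:
  3.3352 phi_1 - 0.2004 phi_2 = -0.2004
  -0.2004 phi_1 + 3.3352 phi_2 = -2.0849
Solve by Cramer's rule:
  det = gamma(0)^2 - gamma(1)^2 = (3.3352)^2 - (-0.2004)^2 = 11.12355904 - 0.04016016 = 11.08339888
  phi_hat_1 = [gamma(1) gamma(0) - gamma(1) gamma(2)] / det = [(-0.2004)(3.3352) - (-0.2004)(-2.0849)] / 11.08339888 = -1.08618804 / 11.08339888 = -0.098
  phi_hat_2 = [gamma(0) gamma(2) - gamma(1)^2] / det = [(3.3352)(-2.0849) - (-0.2004)^2] / 11.08339888 = -6.99371864 / 11.08339888 = -0.631
So phi_hat = [-0.0980, -0.6310].
Therefore phi_hat_2 = -0.6310.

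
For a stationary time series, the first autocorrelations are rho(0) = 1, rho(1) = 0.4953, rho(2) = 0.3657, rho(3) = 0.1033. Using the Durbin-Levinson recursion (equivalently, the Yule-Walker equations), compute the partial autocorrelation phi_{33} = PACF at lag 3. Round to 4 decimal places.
\phi_{33} = -0.1740

The PACF at lag k is phi_{kk}, the last component of the solution
to the Yule-Walker system G_k phi = r_k where
  (G_k)_{ij} = rho(|i - j|), (r_k)_i = rho(i), i,j = 1..k.
Equivalently, Durbin-Levinson gives phi_{kk} iteratively:
  phi_{11} = rho(1)
  phi_{kk} = [rho(k) - sum_{j=1..k-1} phi_{k-1,j} rho(k-j)]
            / [1 - sum_{j=1..k-1} phi_{k-1,j} rho(j)],
  phi_{k,j} = phi_{k-1,j} - phi_{kk} phi_{k-1,k-j},  j = 1..k-1.
Step k = 1:
  phi_11 = rho(1) = 0.4953.
Step k = 2:
  phi_22 = [rho(2) - phi_11 rho(1)] / [1 - phi_11 rho(1)] = [0.3657 - (0.4953)(0.4953)] / [1 - (0.4953)(0.4953)]
         = 0.12037791 / 0.75467791 = 0.159509.
  Update: phi_21 = phi_11 - phi_22 phi_11 = 0.4953 - (0.159509)(0.4953) = 0.416295.
Step k = 3:
  phi_33 = [rho(3) - phi_21 rho(2) - phi_22 rho(1)] / [1 - phi_21 rho(1) - phi_22 rho(2)]
    numerator   = 0.1033 - (0.416295)(0.3657) - (0.159509)(0.4953) = -0.12794396
    denominator = 1 - (0.416295)(0.4953) - (0.159509)(0.3657) = 0.73547655
  phi_33 = -0.12794396 / 0.73547655 = -0.174.
Therefore phi_{33} = -0.1740.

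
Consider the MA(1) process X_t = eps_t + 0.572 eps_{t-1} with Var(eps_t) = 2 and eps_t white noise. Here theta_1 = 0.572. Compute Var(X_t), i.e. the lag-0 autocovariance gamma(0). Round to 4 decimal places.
\gamma(0) = 2.6544

For an MA(q) process X_t = eps_t + sum_i theta_i eps_{t-i} with
Var(eps_t) = sigma^2, the variance is
  gamma(0) = sigma^2 * (1 + sum_i theta_i^2).
  sum_i theta_i^2 = (0.572)^2 = 0.327184.
  gamma(0) = 2 * (1 + 0.327184) = 2 * 1.327184 = 2.654368, which rounds to 2.6544.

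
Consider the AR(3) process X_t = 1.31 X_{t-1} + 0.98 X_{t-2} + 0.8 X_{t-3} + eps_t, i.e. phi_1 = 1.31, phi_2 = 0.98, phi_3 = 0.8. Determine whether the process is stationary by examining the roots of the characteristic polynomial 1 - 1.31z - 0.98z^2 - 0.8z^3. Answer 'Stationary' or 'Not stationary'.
\text{Not stationary}

The AR(p) characteristic polynomial is P(z) = 1 - 1.31z - 0.98z^2 - 0.8z^3.
Stationarity requires all roots to lie outside the unit circle, i.e. |z| > 1 for every root.
Degree 3: look for a simple real root z0 first, then factor out (1 - z/z0) and solve the remaining quadratic.
Testing z0 = 0.5: P(0.5) = 1 + (-1.31)(0.5) + (-0.98)(0.5)^2 + (-0.8)(0.5)^3
  = 1 + (-0.655) + (-0.245) + (-0.1) = 0.  So z_0 = 0.5 is a root, |z_0| = 0.5.
Divide out the factor (1 - 2 z) = (1 - z/z0) (since 1/z0 = 2):
  P(z) = (1 - 2 z)(1 + (0.69) z + (0.4) z^2)
  [check: z-coef 0.69 - (2) = -1.31; z^2-coef 0.4 - (2)(0.69) = -0.98; z^3-coef -(2)(0.4) = -0.8.]
Remaining roots from the quadratic factor 1 + (0.69) z + (0.4) z^2:
  Set 1 + (0.69) z + (0.4) z^2 = 0, i.e. a z^2 + b z + c = 0 with a = 0.4, b = 0.69, c = 1.
  Discriminant D = b^2 - 4ac = (0.69)^2 - 4*(0.4)*1 = 0.4761 - (1.6) = -1.1239.
  D < 0, so the roots are the complex-conjugate pair z = (-b +/- i sqrt(-D)) / (2a) = -0.8625 +/- 1.3252i.
  For a conjugate pair |z|^2 = z * conj(z) = (product of roots) = c/a = 1/(0.4) = 2.5, so |z| = sqrt(2.5) = 1.5811 for both roots.
Moduli of all roots: 0.5000, 1.5811, 1.5811.
All moduli strictly greater than 1? No.
Verdict: Not stationary.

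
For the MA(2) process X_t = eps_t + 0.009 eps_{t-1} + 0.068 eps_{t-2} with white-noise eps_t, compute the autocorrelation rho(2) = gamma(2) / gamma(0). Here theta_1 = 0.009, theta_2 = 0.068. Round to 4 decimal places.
\rho(2) = 0.0677

For an MA(q) process with theta_0 = 1, the autocovariance is
  gamma(k) = sigma^2 * sum_{i=0..q-k} theta_i * theta_{i+k},
and rho(k) = gamma(k) / gamma(0). Sigma^2 cancels.
  numerator   = (1)*(0.068) = 0.068.
  denominator = (1)^2 + (0.009)^2 + (0.068)^2 = 1.004705.
  rho(2) = 0.068 / 1.004705 = 0.0677.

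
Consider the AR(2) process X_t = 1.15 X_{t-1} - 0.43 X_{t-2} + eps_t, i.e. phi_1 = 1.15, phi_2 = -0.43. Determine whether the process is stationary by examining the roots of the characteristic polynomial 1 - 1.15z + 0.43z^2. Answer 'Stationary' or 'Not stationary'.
\text{Stationary}

The AR(p) characteristic polynomial is P(z) = 1 - 1.15z + 0.43z^2.
Stationarity requires all roots to lie outside the unit circle, i.e. |z| > 1 for every root.
Set 1 + (-1.15) z + (0.43) z^2 = 0, i.e. a z^2 + b z + c = 0 with a = 0.43, b = -1.15, c = 1.
Discriminant D = b^2 - 4ac = (-1.15)^2 - 4*(0.43)*1 = 1.3225 - (1.72) = -0.3975.
D < 0, so the roots are the complex-conjugate pair z = (-b +/- i sqrt(-D)) / (2a) = 1.3372 +/- 0.7331i.
For a conjugate pair |z|^2 = z * conj(z) = (product of roots) = c/a = 1/(0.43) = 2.325581, so |z| = sqrt(2.325581) = 1.525 for both roots.
Moduli of all roots: 1.5250, 1.5250.
All moduli strictly greater than 1? Yes.
Verdict: Stationary.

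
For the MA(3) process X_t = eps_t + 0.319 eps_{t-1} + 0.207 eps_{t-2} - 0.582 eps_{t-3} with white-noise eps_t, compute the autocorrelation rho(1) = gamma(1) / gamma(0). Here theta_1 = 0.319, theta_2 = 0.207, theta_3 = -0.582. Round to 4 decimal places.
\rho(1) = 0.1784

For an MA(q) process with theta_0 = 1, the autocovariance is
  gamma(k) = sigma^2 * sum_{i=0..q-k} theta_i * theta_{i+k},
and rho(k) = gamma(k) / gamma(0). Sigma^2 cancels.
  numerator   = (1)*(0.319) + (0.319)*(0.207) + (0.207)*(-0.582) = 0.264559.
  denominator = (1)^2 + (0.319)^2 + (0.207)^2 + (-0.582)^2 = 1.483334.
  rho(1) = 0.264559 / 1.483334 = 0.1784.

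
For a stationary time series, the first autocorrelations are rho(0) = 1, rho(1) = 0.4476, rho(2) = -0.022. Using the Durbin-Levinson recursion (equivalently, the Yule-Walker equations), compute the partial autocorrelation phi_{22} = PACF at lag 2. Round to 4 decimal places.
\phi_{22} = -0.2781

The PACF at lag k is phi_{kk}, the last component of the solution
to the Yule-Walker system G_k phi = r_k where
  (G_k)_{ij} = rho(|i - j|), (r_k)_i = rho(i), i,j = 1..k.
Equivalently, Durbin-Levinson gives phi_{kk} iteratively:
  phi_{11} = rho(1)
  phi_{kk} = [rho(k) - sum_{j=1..k-1} phi_{k-1,j} rho(k-j)]
            / [1 - sum_{j=1..k-1} phi_{k-1,j} rho(j)],
  phi_{k,j} = phi_{k-1,j} - phi_{kk} phi_{k-1,k-j},  j = 1..k-1.
Step k = 1:
  phi_11 = rho(1) = 0.4476.
Step k = 2:
  phi_22 = [rho(2) - phi_11 rho(1)] / [1 - phi_11 rho(1)] = [-0.022 - (0.4476)(0.4476)] / [1 - (0.4476)(0.4476)]
         = -0.22234576 / 0.79965424 = -0.2781.
Therefore phi_{22} = -0.2781.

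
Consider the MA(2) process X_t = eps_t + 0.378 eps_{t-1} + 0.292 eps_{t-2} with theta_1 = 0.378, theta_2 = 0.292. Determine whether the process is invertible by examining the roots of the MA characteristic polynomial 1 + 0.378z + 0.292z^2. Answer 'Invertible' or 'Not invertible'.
\text{Invertible}

The MA(q) characteristic polynomial is P(z) = 1 + 0.378z + 0.292z^2.
Invertibility requires all roots to lie outside the unit circle, i.e. |z| > 1 for every root.
Set 1 + (0.378) z + (0.292) z^2 = 0, i.e. a z^2 + b z + c = 0 with a = 0.292, b = 0.378, c = 1.
Discriminant D = b^2 - 4ac = (0.378)^2 - 4*(0.292)*1 = 0.142884 - (1.168) = -1.025116.
D < 0, so the roots are the complex-conjugate pair z = (-b +/- i sqrt(-D)) / (2a) = -0.6473 +/- 1.7337i.
For a conjugate pair |z|^2 = z * conj(z) = (product of roots) = c/a = 1/(0.292) = 3.424658, so |z| = sqrt(3.424658) = 1.8506 for both roots.
Moduli of all roots: 1.8506, 1.8506.
All moduli strictly greater than 1? Yes.
Verdict: Invertible.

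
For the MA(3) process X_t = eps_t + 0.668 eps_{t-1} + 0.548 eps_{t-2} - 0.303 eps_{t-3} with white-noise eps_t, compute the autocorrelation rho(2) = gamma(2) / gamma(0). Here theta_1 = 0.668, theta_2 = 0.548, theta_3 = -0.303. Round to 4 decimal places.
\rho(2) = 0.1880

For an MA(q) process with theta_0 = 1, the autocovariance is
  gamma(k) = sigma^2 * sum_{i=0..q-k} theta_i * theta_{i+k},
and rho(k) = gamma(k) / gamma(0). Sigma^2 cancels.
  numerator   = (1)*(0.548) + (0.668)*(-0.303) = 0.345596.
  denominator = (1)^2 + (0.668)^2 + (0.548)^2 + (-0.303)^2 = 1.838337.
  rho(2) = 0.345596 / 1.838337 = 0.1880.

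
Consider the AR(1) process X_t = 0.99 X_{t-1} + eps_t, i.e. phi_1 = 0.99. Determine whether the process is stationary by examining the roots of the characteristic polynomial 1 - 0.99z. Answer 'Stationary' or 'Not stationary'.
\text{Stationary}

The AR(p) characteristic polynomial is P(z) = 1 - 0.99z.
Stationarity requires all roots to lie outside the unit circle, i.e. |z| > 1 for every root.
This is linear in z: 1 + (-0.99) z = 0  =>  z = -1/(-0.99) = 1.010101,  |z| = 1.010101.
Moduli of all roots: 1.0101.
All moduli strictly greater than 1? Yes.
Verdict: Stationary.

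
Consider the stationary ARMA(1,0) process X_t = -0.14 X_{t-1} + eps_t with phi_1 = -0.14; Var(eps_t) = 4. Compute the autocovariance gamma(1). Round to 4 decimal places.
\gamma(1) = -0.5712

Multiply the model equation by X_{t-k} and take expectations. With theta_0 = psi_0 = 1 and psi_j the MA(infinity) weights, this gives
  gamma(k) - sum_i phi_i gamma(k-i) = c_k,
  c_k = sigma^2 * sum_{j=k..q} theta_j psi_{j-k}   (c_k = 0 for k > q),
using gamma(-m) = gamma(m).
Pure AR (q = 0): c_0 = sigma^2 = 4, c_k = 0 for k >= 1.
Equations for k = 0 and k = 1 (AR order 1):
  gamma(0) = phi_1 gamma(1) + c_0
  gamma(1) = phi_1 gamma(0) + c_1
Substituting the second into the first: gamma(0) (1 - phi_1^2) = c_0 + phi_1 c_1, so
  gamma(0) = c_0 / (1 - phi_1^2) = 4 / (1 - (-0.14)^2) = 4 / 0.9804 = 4.079967.
  gamma(1) = phi_1 gamma(0) = (-0.14)(4.079967) = -0.571195.
Therefore gamma(1) = -0.5712 (to 4 decimal places).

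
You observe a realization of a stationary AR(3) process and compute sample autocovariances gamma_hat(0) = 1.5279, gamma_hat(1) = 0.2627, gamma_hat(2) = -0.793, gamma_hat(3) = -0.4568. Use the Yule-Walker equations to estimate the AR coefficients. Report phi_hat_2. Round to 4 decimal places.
\hat\phi_{2} = -0.5400

The Yule-Walker equations for an AR(p) process read, in matrix form,
  Gamma_p phi = r_p,   with   (Gamma_p)_{ij} = gamma(|i - j|),
                       (r_p)_i = gamma(i),   i,j = 1..p.
Substitute the sample gammas (Toeplitz matrix and right-hand side of size 3):
  Gamma_p = [[1.5279, 0.2627, -0.793], [0.2627, 1.5279, 0.2627], [-0.793, 0.2627, 1.5279]]
  r_p     = [0.2627, -0.793, -0.4568]
Written out (R1..R3):
  (R1) 1.5279 phi_1 + 0.2627 phi_2 - 0.793 phi_3 = 0.2627
  (R2) 0.2627 phi_1 + 1.5279 phi_2 + 0.2627 phi_3 = -0.793
  (R3) -0.793 phi_1 + 0.2627 phi_2 + 1.5279 phi_3 = -0.4568
Gaussian elimination:
  R2 <- R2 - (0.2627/1.5279) R1 = R2 - (0.171935) R1:  1.482733 phi_2 + 0.399045 phi_3 = -0.838167
  R3 <- R3 - (-0.793/1.5279) R1 = R3 - (-0.519013) R1:  0.399045 phi_2 + 1.116323 phi_3 = -0.320455
  R3 <- R3 - (0.399045/1.482733) R2 = R3 - (0.269128) R2:  1.008929 phi_3 = -0.094881
Back-substitution:
  phi_hat_3 = -0.094881 / 1.008929 = -0.094041
  phi_hat_2 = (-0.838167 - (0.399045)(-0.094041)) / 1.482733 = -0.539976
  phi_hat_1 = (0.2627 - (0.2627)(-0.539976) - (-0.793)(-0.094041)) / 1.5279 = 0.215968
So phi_hat = [0.2160, -0.5400, -0.0940].
Therefore phi_hat_2 = -0.5400.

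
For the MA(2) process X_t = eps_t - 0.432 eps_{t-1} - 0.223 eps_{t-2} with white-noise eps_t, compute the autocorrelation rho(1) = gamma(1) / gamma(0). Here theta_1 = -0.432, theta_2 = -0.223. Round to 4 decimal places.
\rho(1) = -0.2715

For an MA(q) process with theta_0 = 1, the autocovariance is
  gamma(k) = sigma^2 * sum_{i=0..q-k} theta_i * theta_{i+k},
and rho(k) = gamma(k) / gamma(0). Sigma^2 cancels.
  numerator   = (1)*(-0.432) + (-0.432)*(-0.223) = -0.335664.
  denominator = (1)^2 + (-0.432)^2 + (-0.223)^2 = 1.236353.
  rho(1) = -0.335664 / 1.236353 = -0.2715.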